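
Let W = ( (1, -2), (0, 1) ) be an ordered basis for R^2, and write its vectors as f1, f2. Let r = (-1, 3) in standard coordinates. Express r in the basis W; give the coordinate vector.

(-1, 1)

[r]_W is the unique c with M c = r, where M has columns f1, f2.
System: c_1 + 0c_2 = -1, -2c_1 + c_2 = 3; solving gives c_1 = -1, c_2 = 1.
Check: -f1 + f2 = (-1, 3).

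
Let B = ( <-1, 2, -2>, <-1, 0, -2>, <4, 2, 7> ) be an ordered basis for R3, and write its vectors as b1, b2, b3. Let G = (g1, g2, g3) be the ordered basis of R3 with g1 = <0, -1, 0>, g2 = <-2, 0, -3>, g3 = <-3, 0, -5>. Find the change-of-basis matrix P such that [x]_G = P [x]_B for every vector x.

[[-2, 0, -2], [-1, -1, 1], [1, 1, -2]]

Let M have columns bj and N have columns gj. Then for every x, N [x]_G = x = M [x]_B, so P = N^(-1) M.
Since det N = 1, N^(-1) has integer entries; multiplying gives P = [[-2, 0, -2], [-1, -1, 1], [1, 1, -2]].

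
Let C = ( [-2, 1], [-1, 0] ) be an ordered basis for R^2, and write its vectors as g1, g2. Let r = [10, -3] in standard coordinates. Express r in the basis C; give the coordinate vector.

Write r = c_1 g1 + c_2 g2 and solve for the c_i.
System: -2c_1 - c_2 = 10, c_1 + 0c_2 = -3; solving gives c_1 = -3, c_2 = -4.
Check: -3g1 - 4g2 = [10, -3].

[-3, -4]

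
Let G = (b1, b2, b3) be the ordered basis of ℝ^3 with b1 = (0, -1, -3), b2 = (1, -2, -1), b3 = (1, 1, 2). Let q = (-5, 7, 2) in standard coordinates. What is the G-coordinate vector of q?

Write q = c_1 b1 + ... + c_3 b3 and solve for the c_i.
Gaussian elimination on [M | q] yields c = (0, -4, -1).
Check: 0·b1 - 4b2 - b3 = (-5, 7, 2).

(0, -4, -1)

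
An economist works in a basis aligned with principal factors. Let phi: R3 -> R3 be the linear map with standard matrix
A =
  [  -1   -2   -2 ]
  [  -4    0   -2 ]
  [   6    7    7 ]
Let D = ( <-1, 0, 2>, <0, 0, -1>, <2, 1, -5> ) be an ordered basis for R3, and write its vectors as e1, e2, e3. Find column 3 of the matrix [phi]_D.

<-2, 2, 2>

Compute phi(e3) = A e3 = <6, 2, -16> in standard coordinates.
Then write this in D-coordinates: solve for y in y_1 e1 + ... + y_3 e3 = <6, 2, -16>.
This gives y = <-2, 2, 2>, which is column 3 of [phi]_D.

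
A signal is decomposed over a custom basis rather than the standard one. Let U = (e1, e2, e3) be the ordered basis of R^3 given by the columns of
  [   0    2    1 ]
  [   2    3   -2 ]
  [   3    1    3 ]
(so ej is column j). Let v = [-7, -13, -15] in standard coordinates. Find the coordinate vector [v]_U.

We seek scalars with c_1 e1 + ... + c_3 e3 = v; equivalently solve M c = v where the columns of M are e1, ..., e3.
Gaussian elimination on [M | v] yields c = (-3, -3, -1).
Check: -3e1 - 3e2 - e3 = [-7, -13, -15].

[-3, -3, -1]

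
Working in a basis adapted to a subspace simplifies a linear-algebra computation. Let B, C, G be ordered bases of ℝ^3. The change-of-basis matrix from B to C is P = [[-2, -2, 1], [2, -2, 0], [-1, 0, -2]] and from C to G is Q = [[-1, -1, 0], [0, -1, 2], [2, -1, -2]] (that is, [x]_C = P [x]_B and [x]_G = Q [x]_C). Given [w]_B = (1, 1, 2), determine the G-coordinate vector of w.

(2, -10, 6)

Composing the changes, [w]_G = Q P [w]_B.
Q P = [[0, 4, -1], [-4, 2, -4], [-4, -2, 6]]; applying this to (1, 1, 2) gives (2, -10, 6).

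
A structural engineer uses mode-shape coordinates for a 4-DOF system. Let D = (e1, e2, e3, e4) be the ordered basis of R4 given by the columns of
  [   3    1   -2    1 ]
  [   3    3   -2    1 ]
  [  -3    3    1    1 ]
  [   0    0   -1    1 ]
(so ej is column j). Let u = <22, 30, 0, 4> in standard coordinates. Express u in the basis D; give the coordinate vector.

Write u = c_1 e1 + ... + c_4 e4 and solve for the c_i.
Solving this 4x4 system gives c = (4, 4, -2, 2).
Check: 4e1 + 4e2 - 2e3 + 2e4 = <22, 30, 0, 4>.

<4, 4, -2, 2>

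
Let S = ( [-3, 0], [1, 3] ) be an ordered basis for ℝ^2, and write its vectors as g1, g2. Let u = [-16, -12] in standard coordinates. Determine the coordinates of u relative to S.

Write u = c_1 g1 + c_2 g2 and solve for the c_i.
System: -3c_1 + c_2 = -16, 0c_1 + 3c_2 = -12; solving gives c_1 = 4, c_2 = -4.
Check: 4g1 - 4g2 = [-16, -12].

[4, -4]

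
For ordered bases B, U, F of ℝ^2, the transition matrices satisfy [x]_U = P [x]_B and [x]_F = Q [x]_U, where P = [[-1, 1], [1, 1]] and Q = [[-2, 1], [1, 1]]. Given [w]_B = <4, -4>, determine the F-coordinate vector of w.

First [w]_U = P [w]_B = <-8, 0>.
Then [w]_F = Q [w]_U = <16, -8>.

<16, -8>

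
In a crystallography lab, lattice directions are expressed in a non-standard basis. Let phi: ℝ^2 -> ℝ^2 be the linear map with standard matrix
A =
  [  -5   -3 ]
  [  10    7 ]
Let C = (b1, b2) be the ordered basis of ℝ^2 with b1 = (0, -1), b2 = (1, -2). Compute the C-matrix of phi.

[[1, 2], [3, 1]]

Let P have columns b1, b2. Then [phi]_C = P^(-1) A P.
Here det P = 1, so P^(-1) is integer; computing A P first and then P^(-1)(A P) gives [[1, 2], [3, 1]].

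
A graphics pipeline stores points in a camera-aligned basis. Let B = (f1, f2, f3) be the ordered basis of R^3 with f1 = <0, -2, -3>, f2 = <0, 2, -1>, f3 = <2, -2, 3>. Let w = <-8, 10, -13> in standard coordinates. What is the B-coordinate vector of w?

We seek scalars with c_1 f1 + ... + c_3 f3 = w; equivalently solve M c = w where the columns of M are f1, ..., f3.
Row-reducing the augmented matrix [M | w] gives c = (0, 1, -4).
Check: 0·f1 + f2 - 4f3 = <-8, 10, -13>.

<0, 1, -4>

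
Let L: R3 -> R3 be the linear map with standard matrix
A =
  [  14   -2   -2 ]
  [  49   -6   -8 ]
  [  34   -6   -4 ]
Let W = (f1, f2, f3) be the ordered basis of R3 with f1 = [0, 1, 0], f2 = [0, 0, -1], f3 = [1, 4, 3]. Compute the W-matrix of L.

Let P have columns f1, ..., f3. Then [L]_W = P^(-1) A P.
Here det P = -1, so P^(-1) is integer; computing A P first and then P^(-1)(A P) gives [[2, 0, 1], [0, 2, 2], [-2, 2, 0]].

[[2, 0, 1], [0, 2, 2], [-2, 2, 0]]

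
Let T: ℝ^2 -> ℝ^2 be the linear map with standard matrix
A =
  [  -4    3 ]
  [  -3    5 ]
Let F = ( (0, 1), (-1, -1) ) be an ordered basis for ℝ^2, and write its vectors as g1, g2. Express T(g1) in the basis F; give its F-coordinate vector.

Compute T(g1) = A g1 = (3, 5) in standard coordinates.
Then write this in F-coordinates: solve for y in y_1 g1 + y_2 g2 = (3, 5).
This gives y = (2, -3), which is column 1 of [T]_F.

(2, -3)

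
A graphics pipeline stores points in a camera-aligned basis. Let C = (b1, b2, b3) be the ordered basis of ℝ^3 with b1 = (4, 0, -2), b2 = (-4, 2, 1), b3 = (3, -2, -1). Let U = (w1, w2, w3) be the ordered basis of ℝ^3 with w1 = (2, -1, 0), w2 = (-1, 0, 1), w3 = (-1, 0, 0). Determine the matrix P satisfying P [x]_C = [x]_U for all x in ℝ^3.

Column j of P is [bj]_U, since P maps C-coordinates to U-coordinates.
Expressing b1 in U: b1 = 0·w1 - 2w2 - 2w3, so column 1 of P is (0, -2, -2).
Doing the same for each bj gives P = [[0, -2, 2], [-2, 1, -1], [-2, -1, 2]].

[[0, -2, 2], [-2, 1, -1], [-2, -1, 2]]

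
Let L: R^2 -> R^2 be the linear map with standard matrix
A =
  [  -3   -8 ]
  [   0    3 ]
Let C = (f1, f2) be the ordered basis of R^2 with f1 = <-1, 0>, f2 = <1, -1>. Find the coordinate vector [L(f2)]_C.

<-2, 3>

Column 2 of [L]_C is the C-coordinate vector of L(f2).
In standard coordinates L(f2) = A f2 = <5, -3>.
Converting to C: <5, -3> = -2f1 + 3f2, so the coordinate vector is <-2, 3>.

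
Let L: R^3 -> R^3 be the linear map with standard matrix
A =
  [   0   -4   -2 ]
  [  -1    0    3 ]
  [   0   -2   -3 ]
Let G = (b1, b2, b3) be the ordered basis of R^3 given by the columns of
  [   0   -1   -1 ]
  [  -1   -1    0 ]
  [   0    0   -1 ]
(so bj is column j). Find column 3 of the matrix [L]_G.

[1, 1, -3]

Compute L(b3) = A b3 = [2, -2, 3] in standard coordinates.
Then write this in G-coordinates: solve for y in y_1 b1 + ... + y_3 b3 = [2, -2, 3].
This gives y = [1, 1, -3], which is column 3 of [L]_G.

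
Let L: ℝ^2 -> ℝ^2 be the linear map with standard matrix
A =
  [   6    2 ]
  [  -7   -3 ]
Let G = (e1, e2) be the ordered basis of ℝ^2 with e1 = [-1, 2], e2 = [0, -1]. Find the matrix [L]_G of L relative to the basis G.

The j-th column of [L]_G is [L(ej)]_G.
L(e1) = A e1 = [-2, 1] = 2e1 + 3e2, so column 1 is [2, 3].
Repeating for e2 and assembling the columns gives [[2, 2], [3, 1]].

[[2, 2], [3, 1]]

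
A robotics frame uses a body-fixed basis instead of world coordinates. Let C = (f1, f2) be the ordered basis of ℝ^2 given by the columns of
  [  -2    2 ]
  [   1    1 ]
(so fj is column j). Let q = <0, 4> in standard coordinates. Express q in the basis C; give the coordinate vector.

<2, 2>

We seek scalars with c_1 f1 + c_2 f2 = q; equivalently solve M c = q where the columns of M are f1, f2.
System: -2c_1 + 2c_2 = 0, c_1 + c_2 = 4; solving gives c_1 = 2, c_2 = 2.
Check: 2f1 + 2f2 = <0, 4>.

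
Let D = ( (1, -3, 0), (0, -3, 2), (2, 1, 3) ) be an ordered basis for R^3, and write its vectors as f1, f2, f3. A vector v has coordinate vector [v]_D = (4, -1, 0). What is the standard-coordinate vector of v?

v = M [v]_D, where M has columns f1, ..., f3.
Carrying out the matrix-vector product, v = (4, -9, -2).

(4, -9, -2)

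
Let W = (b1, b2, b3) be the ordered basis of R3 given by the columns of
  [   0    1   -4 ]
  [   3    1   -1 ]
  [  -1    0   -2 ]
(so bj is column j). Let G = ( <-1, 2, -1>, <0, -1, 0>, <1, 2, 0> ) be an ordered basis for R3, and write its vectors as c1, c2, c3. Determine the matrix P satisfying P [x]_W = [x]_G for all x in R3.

Column j of P is [bj]_G, since P maps W-coordinates to G-coordinates.
Expressing b1 in G: b1 = c1 + c2 + c3, so column 1 of P is <1, 1, 1>.
Doing the same for each bj gives P = [[1, 0, 2], [1, 1, 1], [1, 1, -2]].

[[1, 0, 2], [1, 1, 1], [1, 1, -2]]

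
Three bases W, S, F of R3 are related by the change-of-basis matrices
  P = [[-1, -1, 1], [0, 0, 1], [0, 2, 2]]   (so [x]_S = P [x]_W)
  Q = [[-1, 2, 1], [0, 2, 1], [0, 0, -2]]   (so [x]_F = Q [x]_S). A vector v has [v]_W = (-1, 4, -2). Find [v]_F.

(5, 0, -8)

Apply P to get S-coordinates (-5, -2, 4), then Q to get F-coordinates.
The result is [v]_F = (5, 0, -8).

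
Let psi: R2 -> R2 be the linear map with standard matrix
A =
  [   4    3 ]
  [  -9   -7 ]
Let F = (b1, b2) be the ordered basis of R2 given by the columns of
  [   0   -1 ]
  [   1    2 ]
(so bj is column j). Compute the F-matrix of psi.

With P the matrix whose columns are b1, b2, [psi]_F = P^(-1) A P.
Column by column: psi(b1) = A b1 = (3, -7); its F-coordinates (-1, -3) give column 1.
Continuing for each basis vector yields [psi]_F = [[-1, -1], [-3, -2]].

[[-1, -1], [-3, -2]]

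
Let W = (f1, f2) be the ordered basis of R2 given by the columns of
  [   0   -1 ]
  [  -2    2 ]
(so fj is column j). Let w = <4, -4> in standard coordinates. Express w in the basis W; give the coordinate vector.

Write w = c_1 f1 + c_2 f2 and solve for the c_i.
System: 0c_1 - c_2 = 4, -2c_1 + 2c_2 = -4; solving gives c_1 = -2, c_2 = -4.
Check: -2f1 - 4f2 = <4, -4>.

<-2, -4>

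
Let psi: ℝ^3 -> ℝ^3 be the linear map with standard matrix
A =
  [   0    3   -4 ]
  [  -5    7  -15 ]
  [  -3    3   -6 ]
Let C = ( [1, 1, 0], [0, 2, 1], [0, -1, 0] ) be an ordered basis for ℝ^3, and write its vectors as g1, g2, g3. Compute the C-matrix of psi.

[[3, 2, -3], [0, 0, -3], [1, 3, -2]]

The j-th column of [psi]_C is [psi(gj)]_C.
psi(g1) = A g1 = [3, 2, 0] = 3g1 + 0·g2 + g3, so column 1 is [3, 0, 1].
Repeating for g2, g3 and assembling the columns gives [[3, 2, -3], [0, 0, -3], [1, 3, -2]].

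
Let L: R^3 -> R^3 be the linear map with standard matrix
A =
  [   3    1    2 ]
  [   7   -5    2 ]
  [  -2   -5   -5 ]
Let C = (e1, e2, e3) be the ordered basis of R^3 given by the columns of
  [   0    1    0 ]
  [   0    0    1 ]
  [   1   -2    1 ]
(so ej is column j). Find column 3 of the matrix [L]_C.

Column 3 of [L]_C is the C-coordinate vector of L(e3).
In standard coordinates L(e3) = A e3 = [3, -3, -10].
Converting to C: [3, -3, -10] = -e1 + 3e2 - 3e3, so the coordinate vector is [-1, 3, -3].

[-1, 3, -3]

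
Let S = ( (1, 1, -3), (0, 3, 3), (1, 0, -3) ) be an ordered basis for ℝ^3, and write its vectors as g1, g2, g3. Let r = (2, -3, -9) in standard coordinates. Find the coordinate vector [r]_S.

[r]_S is the unique c with M c = r, where M has columns g1, ..., g3.
Row-reducing the augmented matrix [M | r] gives c = (0, -1, 2).
Check: 0·g1 - g2 + 2g3 = (2, -3, -9).

(0, -1, 2)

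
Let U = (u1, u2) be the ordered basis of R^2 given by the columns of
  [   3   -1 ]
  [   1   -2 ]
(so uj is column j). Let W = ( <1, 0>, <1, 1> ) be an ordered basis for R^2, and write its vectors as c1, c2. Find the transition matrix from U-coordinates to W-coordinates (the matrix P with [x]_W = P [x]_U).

[[2, 1], [1, -2]]

Let M have columns uj and N have columns cj. Then for every x, N [x]_W = x = M [x]_U, so P = N^(-1) M.
Since det N = 1, N^(-1) has integer entries; multiplying gives P = [[2, 1], [1, -2]].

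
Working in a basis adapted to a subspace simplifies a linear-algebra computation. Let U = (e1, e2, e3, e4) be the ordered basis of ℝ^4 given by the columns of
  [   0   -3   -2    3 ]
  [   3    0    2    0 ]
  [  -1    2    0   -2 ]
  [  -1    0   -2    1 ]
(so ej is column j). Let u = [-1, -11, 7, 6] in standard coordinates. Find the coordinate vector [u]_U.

[u]_U is the unique c with M c = u, where M has columns e1, ..., e4.
Gaussian elimination on [M | u] yields c = (-1, 0, -4, -3).
Check: -e1 + 0·e2 - 4e3 - 3e4 = [-1, -11, 7, 6].

[-1, 0, -4, -3]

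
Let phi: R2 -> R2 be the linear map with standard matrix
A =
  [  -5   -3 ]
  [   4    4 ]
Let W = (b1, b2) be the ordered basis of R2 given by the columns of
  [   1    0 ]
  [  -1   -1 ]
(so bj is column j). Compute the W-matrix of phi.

[[-2, 3], [2, 1]]

The j-th column of [phi]_W is [phi(bj)]_W.
phi(b1) = A b1 = (-2, 0) = -2b1 + 2b2, so column 1 is (-2, 2).
Repeating for b2 and assembling the columns gives [[-2, 3], [2, 1]].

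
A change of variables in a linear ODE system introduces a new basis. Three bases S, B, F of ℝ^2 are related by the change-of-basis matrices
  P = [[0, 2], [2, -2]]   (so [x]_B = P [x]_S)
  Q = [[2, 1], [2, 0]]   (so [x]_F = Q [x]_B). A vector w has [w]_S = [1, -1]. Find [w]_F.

First [w]_B = P [w]_S = [-2, 4].
Then [w]_F = Q [w]_B = [0, -4].

[0, -4]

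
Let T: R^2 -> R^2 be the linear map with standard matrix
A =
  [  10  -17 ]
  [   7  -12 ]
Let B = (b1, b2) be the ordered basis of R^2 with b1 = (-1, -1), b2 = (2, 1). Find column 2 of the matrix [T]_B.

(-1, 1)

Compute T(b2) = A b2 = (3, 2) in standard coordinates.
Then write this in B-coordinates: solve for y in y_1 b1 + y_2 b2 = (3, 2).
This gives y = (-1, 1), which is column 2 of [T]_B.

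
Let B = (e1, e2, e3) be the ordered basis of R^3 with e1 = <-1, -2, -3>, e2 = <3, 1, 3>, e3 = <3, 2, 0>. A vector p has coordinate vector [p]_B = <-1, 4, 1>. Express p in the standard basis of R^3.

p = M [p]_B, where M has columns e1, ..., e3.
Carrying out the matrix-vector product, p = <16, 8, 15>.

<16, 8, 15>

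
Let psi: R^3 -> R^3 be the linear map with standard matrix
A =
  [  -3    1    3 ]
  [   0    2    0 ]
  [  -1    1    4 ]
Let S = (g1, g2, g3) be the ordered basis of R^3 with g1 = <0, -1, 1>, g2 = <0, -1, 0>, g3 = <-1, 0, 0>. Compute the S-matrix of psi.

[[3, -1, 1], [-1, 3, -1], [-2, 1, -3]]

The j-th column of [psi]_S is [psi(gj)]_S.
psi(g1) = A g1 = <2, -2, 3> = 3g1 - g2 - 2g3, so column 1 is <3, -1, -2>.
Repeating for g2, g3 and assembling the columns gives [[3, -1, 1], [-1, 3, -1], [-2, 1, -3]].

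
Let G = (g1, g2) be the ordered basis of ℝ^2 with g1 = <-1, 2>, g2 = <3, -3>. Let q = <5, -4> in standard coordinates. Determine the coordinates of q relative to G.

<1, 2>

We seek scalars with c_1 g1 + c_2 g2 = q; equivalently solve M c = q where the columns of M are g1, g2.
System: -c_1 + 3c_2 = 5, 2c_1 - 3c_2 = -4; solving gives c_1 = 1, c_2 = 2.
Check: g1 + 2g2 = <5, -4>.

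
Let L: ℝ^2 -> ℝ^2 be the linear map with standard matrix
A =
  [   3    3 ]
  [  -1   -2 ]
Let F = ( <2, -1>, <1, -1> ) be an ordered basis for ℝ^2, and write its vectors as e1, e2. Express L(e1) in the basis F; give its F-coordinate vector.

<3, -3>

Compute L(e1) = A e1 = <3, 0> in standard coordinates.
Then write this in F-coordinates: solve for y in y_1 e1 + y_2 e2 = <3, 0>.
This gives y = <3, -3>, which is column 1 of [L]_F.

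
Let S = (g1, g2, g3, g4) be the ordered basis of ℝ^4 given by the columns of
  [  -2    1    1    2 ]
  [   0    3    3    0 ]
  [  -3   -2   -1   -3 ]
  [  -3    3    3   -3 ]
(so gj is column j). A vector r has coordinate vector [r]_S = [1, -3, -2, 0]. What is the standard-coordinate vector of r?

By definition r = g1 - 3g2 - 2g3 + 0·g4.
Summing componentwise gives [-7, -15, 5, -18].

[-7, -15, 5, -18]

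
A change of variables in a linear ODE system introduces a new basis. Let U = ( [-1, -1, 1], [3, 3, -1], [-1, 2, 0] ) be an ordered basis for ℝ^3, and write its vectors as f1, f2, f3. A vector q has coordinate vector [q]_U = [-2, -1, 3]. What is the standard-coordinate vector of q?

[-4, 5, -1]

By definition q = -2f1 - f2 + 3f3.
Summing componentwise gives [-4, 5, -1].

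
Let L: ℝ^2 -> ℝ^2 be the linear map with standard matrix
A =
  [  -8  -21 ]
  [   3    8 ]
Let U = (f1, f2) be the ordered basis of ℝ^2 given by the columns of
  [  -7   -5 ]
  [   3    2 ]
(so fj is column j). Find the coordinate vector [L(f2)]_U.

[1, -1]

Column 2 of [L]_U is the U-coordinate vector of L(f2).
In standard coordinates L(f2) = A f2 = [-2, 1].
Converting to U: [-2, 1] = f1 - f2, so the coordinate vector is [1, -1].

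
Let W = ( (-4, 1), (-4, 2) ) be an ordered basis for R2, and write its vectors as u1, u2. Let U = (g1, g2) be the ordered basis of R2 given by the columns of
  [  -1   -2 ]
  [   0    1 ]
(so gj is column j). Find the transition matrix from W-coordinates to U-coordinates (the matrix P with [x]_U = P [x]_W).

[[2, 0], [1, 2]]

Column j of P is [uj]_U, since P maps W-coordinates to U-coordinates.
Expressing u1 in U: u1 = 2g1 + g2, so column 1 of P is (2, 1).
Doing the same for each uj gives P = [[2, 0], [1, 2]].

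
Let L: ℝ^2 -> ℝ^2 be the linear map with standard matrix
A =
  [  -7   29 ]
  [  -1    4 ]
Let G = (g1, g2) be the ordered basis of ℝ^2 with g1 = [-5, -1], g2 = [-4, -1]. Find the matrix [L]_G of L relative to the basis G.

[[-2, 1], [1, -1]]

The j-th column of [L]_G is [L(gj)]_G.
L(g1) = A g1 = [6, 1] = -2g1 + g2, so column 1 is [-2, 1].
Repeating for g2 and assembling the columns gives [[-2, 1], [1, -1]].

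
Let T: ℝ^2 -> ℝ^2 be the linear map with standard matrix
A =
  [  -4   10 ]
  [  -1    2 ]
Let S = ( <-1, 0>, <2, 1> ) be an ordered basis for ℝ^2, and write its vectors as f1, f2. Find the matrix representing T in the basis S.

[[-2, -2], [1, 0]]

The j-th column of [T]_S is [T(fj)]_S.
T(f1) = A f1 = <4, 1> = -2f1 + f2, so column 1 is <-2, 1>.
Repeating for f2 and assembling the columns gives [[-2, -2], [1, 0]].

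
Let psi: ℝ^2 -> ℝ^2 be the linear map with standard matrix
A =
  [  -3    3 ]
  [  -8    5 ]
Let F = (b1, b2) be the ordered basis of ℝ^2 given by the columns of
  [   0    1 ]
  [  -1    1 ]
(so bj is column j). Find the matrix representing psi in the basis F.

With P the matrix whose columns are b1, b2, [psi]_F = P^(-1) A P.
Column by column: psi(b1) = A b1 = (-3, -5); its F-coordinates (2, -3) give column 1.
Continuing for each basis vector yields [psi]_F = [[2, 3], [-3, 0]].

[[2, 3], [-3, 0]]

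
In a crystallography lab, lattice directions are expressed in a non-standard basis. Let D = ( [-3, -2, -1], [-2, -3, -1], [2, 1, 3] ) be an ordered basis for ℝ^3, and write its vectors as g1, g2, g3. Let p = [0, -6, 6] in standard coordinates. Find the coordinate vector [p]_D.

[0, 3, 3]

[p]_D is the unique c with M c = p, where M has columns g1, ..., g3.
Gaussian elimination on [M | p] yields c = (0, 3, 3).
Check: 0·g1 + 3g2 + 3g3 = [0, -6, 6].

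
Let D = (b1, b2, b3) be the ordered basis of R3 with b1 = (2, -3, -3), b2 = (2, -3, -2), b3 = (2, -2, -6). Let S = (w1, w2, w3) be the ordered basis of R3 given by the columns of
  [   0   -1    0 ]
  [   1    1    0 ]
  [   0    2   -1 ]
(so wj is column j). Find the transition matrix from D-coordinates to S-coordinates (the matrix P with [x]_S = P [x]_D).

[[-1, -1, 0], [-2, -2, -2], [-1, -2, 2]]

Let M have columns bj and N have columns wj. Then for every x, N [x]_S = x = M [x]_D, so P = N^(-1) M.
Since det N = -1, N^(-1) has integer entries; multiplying gives P = [[-1, -1, 0], [-2, -2, -2], [-1, -2, 2]].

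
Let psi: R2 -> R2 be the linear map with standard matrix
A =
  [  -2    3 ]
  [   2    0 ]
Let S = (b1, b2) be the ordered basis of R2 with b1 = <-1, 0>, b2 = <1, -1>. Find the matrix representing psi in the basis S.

[[0, 3], [2, -2]]

With P the matrix whose columns are b1, b2, [psi]_S = P^(-1) A P.
Column by column: psi(b1) = A b1 = <2, -2>; its S-coordinates <0, 2> give column 1.
Continuing for each basis vector yields [psi]_S = [[0, 3], [2, -2]].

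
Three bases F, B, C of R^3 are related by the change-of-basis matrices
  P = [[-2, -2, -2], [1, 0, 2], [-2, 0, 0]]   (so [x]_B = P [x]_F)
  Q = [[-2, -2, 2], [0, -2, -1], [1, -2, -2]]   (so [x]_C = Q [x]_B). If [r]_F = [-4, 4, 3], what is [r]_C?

Composing the changes, [r]_C = Q P [r]_F.
Q P = [[-2, 4, 0], [0, 0, -4], [0, -2, -6]]; applying this to [-4, 4, 3] gives [24, -12, -26].

[24, -12, -26]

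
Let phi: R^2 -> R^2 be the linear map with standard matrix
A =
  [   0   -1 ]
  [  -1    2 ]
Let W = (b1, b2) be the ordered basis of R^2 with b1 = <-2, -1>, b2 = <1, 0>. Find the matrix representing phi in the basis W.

The j-th column of [phi]_W is [phi(bj)]_W.
phi(b1) = A b1 = <1, 0> = 0·b1 + b2, so column 1 is <0, 1>.
Repeating for b2 and assembling the columns gives [[0, 1], [1, 2]].

[[0, 1], [1, 2]]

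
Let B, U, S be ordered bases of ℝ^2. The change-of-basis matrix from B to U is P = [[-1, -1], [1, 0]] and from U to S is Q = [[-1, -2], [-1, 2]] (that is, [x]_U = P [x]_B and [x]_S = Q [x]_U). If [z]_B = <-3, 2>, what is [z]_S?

First [z]_U = P [z]_B = <1, -3>.
Then [z]_S = Q [z]_U = <5, -7>.

<5, -7>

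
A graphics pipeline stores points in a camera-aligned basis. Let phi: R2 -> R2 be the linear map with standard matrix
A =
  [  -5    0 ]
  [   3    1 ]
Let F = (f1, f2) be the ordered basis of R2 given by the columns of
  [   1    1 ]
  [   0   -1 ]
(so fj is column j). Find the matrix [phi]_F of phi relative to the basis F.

Let P have columns f1, f2. Then [phi]_F = P^(-1) A P.
Here det P = -1, so P^(-1) is integer; computing A P first and then P^(-1)(A P) gives [[-2, -3], [-3, -2]].

[[-2, -3], [-3, -2]]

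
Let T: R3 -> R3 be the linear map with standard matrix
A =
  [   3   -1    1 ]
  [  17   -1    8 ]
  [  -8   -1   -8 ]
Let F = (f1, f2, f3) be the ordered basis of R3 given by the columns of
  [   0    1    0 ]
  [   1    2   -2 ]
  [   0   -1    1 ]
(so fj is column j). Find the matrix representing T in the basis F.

The j-th column of [T]_F is [T(fj)]_F.
T(f1) = A f1 = (-1, -1, -1) = -3f1 - f2 - 2f3, so column 1 is (-3, -1, -2).
Repeating for f2, f3 and assembling the columns gives [[-3, 3, -2], [-1, 0, 3], [-2, -2, -3]].

[[-3, 3, -2], [-1, 0, 3], [-2, -2, -3]]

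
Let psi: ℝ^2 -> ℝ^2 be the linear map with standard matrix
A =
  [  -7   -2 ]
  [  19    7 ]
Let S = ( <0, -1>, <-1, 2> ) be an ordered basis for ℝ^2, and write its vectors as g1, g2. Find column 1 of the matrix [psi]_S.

<3, -2>

Compute psi(g1) = A g1 = <2, -7> in standard coordinates.
Then write this in S-coordinates: solve for y in y_1 g1 + y_2 g2 = <2, -7>.
This gives y = <3, -2>, which is column 1 of [psi]_S.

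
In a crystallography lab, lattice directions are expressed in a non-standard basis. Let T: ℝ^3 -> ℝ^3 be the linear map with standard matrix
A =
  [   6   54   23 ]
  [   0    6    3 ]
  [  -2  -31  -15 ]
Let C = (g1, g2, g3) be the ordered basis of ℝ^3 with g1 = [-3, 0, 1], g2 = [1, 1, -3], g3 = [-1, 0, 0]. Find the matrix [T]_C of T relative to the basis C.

[[0, 3, 2], [3, -3, 0], [-2, -3, 0]]

The j-th column of [T]_C is [T(gj)]_C.
T(g1) = A g1 = [5, 3, -9] = 0·g1 + 3g2 - 2g3, so column 1 is [0, 3, -2].
Repeating for g2, g3 and assembling the columns gives [[0, 3, 2], [3, -3, 0], [-2, -3, 0]].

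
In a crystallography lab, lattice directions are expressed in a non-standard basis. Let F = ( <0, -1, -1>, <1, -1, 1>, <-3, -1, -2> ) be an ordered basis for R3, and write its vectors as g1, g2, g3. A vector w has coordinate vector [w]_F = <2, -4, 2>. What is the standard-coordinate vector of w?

<-10, 0, -10>

By definition w = 2g1 - 4g2 + 2g3.
Summing componentwise gives <-10, 0, -10>.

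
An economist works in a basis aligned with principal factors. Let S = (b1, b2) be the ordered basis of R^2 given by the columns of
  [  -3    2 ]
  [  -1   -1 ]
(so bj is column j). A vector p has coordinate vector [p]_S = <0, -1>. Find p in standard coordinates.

<-2, 1>

The coordinates say p = 0·b1 - b2; adding the scaled basis vectors gives <-2, 1>.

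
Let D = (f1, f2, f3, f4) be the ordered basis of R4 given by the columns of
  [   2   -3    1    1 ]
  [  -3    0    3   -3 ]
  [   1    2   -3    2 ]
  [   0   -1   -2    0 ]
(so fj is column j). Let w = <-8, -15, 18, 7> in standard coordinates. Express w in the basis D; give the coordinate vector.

<-2, 1, -4, 3>

Write w = c_1 f1 + ... + c_4 f4 and solve for the c_i.
Gaussian elimination on [M | w] yields c = (-2, 1, -4, 3).
Check: -2f1 + f2 - 4f3 + 3f4 = <-8, -15, 18, 7>.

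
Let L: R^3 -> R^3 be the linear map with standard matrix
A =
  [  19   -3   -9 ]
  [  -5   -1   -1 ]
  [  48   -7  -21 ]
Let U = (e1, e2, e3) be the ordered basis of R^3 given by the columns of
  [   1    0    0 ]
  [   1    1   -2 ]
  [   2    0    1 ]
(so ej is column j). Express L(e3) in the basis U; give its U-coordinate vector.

<-3, 2, -1>

Compute L(e3) = A e3 = <-3, 1, -7> in standard coordinates.
Then write this in U-coordinates: solve for y in y_1 e1 + ... + y_3 e3 = <-3, 1, -7>.
This gives y = <-3, 2, -1>, which is column 3 of [L]_U.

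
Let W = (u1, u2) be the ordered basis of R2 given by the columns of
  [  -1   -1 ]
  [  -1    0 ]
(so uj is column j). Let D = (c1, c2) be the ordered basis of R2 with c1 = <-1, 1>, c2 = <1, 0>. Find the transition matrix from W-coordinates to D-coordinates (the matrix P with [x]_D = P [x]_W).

[[-1, 0], [-2, -1]]

Take x = uj: its W-coordinates are the j-th standard unit vector, so P e_j — column j of P — equals [uj]_D.
u1 = -c1 - 2c2, giving column 1 = <-1, -2>; repeating for each j gives P = [[-1, 0], [-2, -1]].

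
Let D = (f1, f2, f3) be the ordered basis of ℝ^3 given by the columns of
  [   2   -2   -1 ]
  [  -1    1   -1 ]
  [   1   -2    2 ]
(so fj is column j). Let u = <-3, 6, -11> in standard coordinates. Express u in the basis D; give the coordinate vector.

<-1, 2, -3>

Write u = c_1 f1 + ... + c_3 f3 and solve for the c_i.
Solving this 3x3 system gives c = (-1, 2, -3).
Check: -f1 + 2f2 - 3f3 = <-3, 6, -11>.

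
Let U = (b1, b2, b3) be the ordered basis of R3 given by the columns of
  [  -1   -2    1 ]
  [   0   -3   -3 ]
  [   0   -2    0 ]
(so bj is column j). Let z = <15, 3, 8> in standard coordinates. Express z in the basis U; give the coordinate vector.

<-4, -4, 3>

[z]_U is the unique c with M c = z, where M has columns b1, ..., b3.
Solving this 3x3 system gives c = (-4, -4, 3).
Check: -4b1 - 4b2 + 3b3 = <15, 3, 8>.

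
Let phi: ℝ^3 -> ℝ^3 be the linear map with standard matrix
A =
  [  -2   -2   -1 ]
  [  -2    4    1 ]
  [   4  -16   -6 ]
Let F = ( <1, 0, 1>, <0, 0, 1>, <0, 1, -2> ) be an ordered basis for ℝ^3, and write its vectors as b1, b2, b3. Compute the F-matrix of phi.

[[-3, -1, 0], [-1, -3, 0], [-1, 1, 2]]

The j-th column of [phi]_F is [phi(bj)]_F.
phi(b1) = A b1 = <-3, -1, -2> = -3b1 - b2 - b3, so column 1 is <-3, -1, -1>.
Repeating for b2, b3 and assembling the columns gives [[-3, -1, 0], [-1, -3, 0], [-1, 1, 2]].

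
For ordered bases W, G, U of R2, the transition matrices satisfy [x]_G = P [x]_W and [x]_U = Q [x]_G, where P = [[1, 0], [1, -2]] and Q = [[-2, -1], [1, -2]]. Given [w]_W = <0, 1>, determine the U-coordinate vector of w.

<2, 4>

First [w]_G = P [w]_W = <0, -2>.
Then [w]_U = Q [w]_G = <2, 4>.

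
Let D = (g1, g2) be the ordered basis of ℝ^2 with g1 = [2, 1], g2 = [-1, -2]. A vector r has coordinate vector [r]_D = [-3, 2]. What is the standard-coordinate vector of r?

[-8, -7]

By definition r = -3g1 + 2g2.
Summing componentwise gives [-8, -7].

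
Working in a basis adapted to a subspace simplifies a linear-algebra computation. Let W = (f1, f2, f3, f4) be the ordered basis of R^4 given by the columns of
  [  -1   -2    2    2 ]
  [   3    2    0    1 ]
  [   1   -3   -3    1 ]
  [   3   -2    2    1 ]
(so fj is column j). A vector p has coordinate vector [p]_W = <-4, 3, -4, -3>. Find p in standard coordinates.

<-16, -9, -4, -29>

The coordinates say p = -4f1 + 3f2 - 4f3 - 3f4; adding the scaled basis vectors gives <-16, -9, -4, -29>.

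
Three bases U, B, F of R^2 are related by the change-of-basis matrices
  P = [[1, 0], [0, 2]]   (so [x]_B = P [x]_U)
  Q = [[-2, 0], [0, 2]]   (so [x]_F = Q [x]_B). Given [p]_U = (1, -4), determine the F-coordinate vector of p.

First [p]_B = P [p]_U = (1, -8).
Then [p]_F = Q [p]_B = (-2, -16).

(-2, -16)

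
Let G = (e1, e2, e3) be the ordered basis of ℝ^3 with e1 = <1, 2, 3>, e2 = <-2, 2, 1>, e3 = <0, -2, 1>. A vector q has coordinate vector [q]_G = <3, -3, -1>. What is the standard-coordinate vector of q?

By definition q = 3e1 - 3e2 - e3.
Summing componentwise gives <9, 2, 5>.

<9, 2, 5>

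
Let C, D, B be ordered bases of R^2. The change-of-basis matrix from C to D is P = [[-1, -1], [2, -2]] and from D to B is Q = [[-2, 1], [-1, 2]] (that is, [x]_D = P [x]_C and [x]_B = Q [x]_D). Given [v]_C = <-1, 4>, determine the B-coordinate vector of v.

<-4, -17>

Apply P to get D-coordinates <-3, -10>, then Q to get B-coordinates.
The result is [v]_B = <-4, -17>.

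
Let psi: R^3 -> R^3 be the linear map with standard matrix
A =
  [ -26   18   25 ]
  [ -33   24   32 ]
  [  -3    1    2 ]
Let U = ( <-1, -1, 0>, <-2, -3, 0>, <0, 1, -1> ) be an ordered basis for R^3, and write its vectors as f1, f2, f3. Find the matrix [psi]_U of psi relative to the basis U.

The j-th column of [psi]_U is [psi(fj)]_U.
psi(f1) = A f1 = <8, 9, 2> = -2f1 - 3f2 - 2f3, so column 1 is <-2, -3, -2>.
Repeating for f2, f3 and assembling the columns gives [[-2, 0, 3], [-3, 1, 2], [-2, -3, 1]].

[[-2, 0, 3], [-3, 1, 2], [-2, -3, 1]]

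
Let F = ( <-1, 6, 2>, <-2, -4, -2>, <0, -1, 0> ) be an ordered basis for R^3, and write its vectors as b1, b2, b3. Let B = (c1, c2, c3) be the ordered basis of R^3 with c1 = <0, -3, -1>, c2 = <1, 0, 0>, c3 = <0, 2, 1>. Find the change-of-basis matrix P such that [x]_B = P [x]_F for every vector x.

Column j of P is [bj]_B, since P maps F-coordinates to B-coordinates.
Expressing b1 in B: b1 = -2c1 - c2 + 0·c3, so column 1 of P is <-2, -1, 0>.
Doing the same for each bj gives P = [[-2, 0, 1], [-1, -2, 0], [0, -2, 1]].

[[-2, 0, 1], [-1, -2, 0], [0, -2, 1]]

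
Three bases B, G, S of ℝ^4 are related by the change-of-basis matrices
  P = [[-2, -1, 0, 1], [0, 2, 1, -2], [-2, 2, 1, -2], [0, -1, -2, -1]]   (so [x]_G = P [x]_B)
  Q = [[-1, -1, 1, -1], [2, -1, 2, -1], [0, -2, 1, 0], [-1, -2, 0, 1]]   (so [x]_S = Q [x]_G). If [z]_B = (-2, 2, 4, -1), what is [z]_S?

(12, 29, -6, -30)

Composing the changes, [z]_S = Q P [z]_B.
Q P = [[0, 2, 2, 0], [-8, 1, 3, 1], [-2, -2, -1, 2], [2, -4, -4, 2]]; applying this to (-2, 2, 4, -1) gives (12, 29, -6, -30).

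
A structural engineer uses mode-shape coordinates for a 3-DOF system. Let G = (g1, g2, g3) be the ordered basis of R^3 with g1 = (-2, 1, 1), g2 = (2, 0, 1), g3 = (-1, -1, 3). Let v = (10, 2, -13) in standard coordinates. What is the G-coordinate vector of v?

We seek scalars with c_1 g1 + ... + c_3 g3 = v; equivalently solve M c = v where the columns of M are g1, ..., g3.
Row-reducing the augmented matrix [M | v] gives c = (-2, 1, -4).
Check: -2g1 + g2 - 4g3 = (10, 2, -13).

(-2, 1, -4)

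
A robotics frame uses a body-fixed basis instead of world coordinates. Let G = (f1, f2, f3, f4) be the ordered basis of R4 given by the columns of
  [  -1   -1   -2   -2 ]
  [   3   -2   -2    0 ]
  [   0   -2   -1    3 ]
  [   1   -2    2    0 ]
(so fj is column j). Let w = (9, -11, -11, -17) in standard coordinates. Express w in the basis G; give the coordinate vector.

We seek scalars with c_1 f1 + ... + c_4 f4 = w; equivalently solve M c = w where the columns of M are f1, ..., f4.
Gaussian elimination on [M | w] yields c = (-3, 4, -3, -2).
Check: -3f1 + 4f2 - 3f3 - 2f4 = (9, -11, -11, -17).

(-3, 4, -3, -2)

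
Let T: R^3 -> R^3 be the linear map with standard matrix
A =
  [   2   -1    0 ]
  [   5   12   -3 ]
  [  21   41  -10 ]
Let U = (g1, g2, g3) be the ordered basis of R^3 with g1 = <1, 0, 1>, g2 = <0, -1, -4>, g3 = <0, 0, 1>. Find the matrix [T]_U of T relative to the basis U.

[[2, 1, 0], [-2, 0, 3], [1, -2, 2]]

With P the matrix whose columns are g1, ..., g3, [T]_U = P^(-1) A P.
Column by column: T(g1) = A g1 = <2, 2, 11>; its U-coordinates <2, -2, 1> give column 1.
Continuing for each basis vector yields [T]_U = [[2, 1, 0], [-2, 0, 3], [1, -2, 2]].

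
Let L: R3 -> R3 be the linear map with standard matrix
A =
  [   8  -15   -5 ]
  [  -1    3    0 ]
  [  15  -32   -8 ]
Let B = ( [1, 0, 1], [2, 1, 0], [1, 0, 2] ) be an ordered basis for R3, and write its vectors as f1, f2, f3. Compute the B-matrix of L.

Let P have columns f1, ..., f3. Then [L]_B = P^(-1) A P.
Here det P = 1, so P^(-1) is integer; computing A P first and then P^(-1)(A P) gives [[3, 0, 1], [-1, 1, -1], [2, -1, -1]].

[[3, 0, 1], [-1, 1, -1], [2, -1, -1]]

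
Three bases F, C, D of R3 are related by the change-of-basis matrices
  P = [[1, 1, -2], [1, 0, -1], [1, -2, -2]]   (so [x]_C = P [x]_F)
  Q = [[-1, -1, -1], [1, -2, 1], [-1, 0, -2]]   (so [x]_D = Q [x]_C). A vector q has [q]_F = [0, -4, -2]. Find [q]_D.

[-14, 8, -24]

Composing the changes, [q]_D = Q P [q]_F.
Q P = [[-3, 1, 5], [0, -1, -2], [-3, 3, 6]]; applying this to [0, -4, -2] gives [-14, 8, -24].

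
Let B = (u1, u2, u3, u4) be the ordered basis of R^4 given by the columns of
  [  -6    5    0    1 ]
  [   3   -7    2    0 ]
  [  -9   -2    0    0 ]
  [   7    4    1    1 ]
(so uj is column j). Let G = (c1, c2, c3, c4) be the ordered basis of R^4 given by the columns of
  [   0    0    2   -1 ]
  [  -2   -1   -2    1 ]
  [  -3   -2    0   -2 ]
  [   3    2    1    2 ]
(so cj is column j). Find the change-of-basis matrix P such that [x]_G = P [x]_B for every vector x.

Take x = uj: its B-coordinates are the j-th standard unit vector, so P e_j — column j of P — equals [uj]_G.
u1 = c1 + c2 - 2c3 + 2c4, giving column 1 = (1, 1, -2, 2); repeating for each j gives P = [[1, 0, 0, 0], [1, 2, -2, -1], [-2, 2, 1, 1], [2, -1, 2, 1]].

[[1, 0, 0, 0], [1, 2, -2, -1], [-2, 2, 1, 1], [2, -1, 2, 1]]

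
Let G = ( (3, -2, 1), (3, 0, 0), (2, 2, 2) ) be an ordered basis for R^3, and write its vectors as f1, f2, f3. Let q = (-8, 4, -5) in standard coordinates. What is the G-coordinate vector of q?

[q]_G is the unique c with M c = q, where M has columns f1, ..., f3.
Row-reducing the augmented matrix [M | q] gives c = (-3, 1, -1).
Check: -3f1 + f2 - f3 = (-8, 4, -5).

(-3, 1, -1)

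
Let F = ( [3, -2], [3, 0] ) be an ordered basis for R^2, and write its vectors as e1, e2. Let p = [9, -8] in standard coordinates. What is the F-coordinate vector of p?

[4, -1]

[p]_F is the unique c with M c = p, where M has columns e1, e2.
System: 3c_1 + 3c_2 = 9, -2c_1 + 0c_2 = -8; solving gives c_1 = 4, c_2 = -1.
Check: 4e1 - e2 = [9, -8].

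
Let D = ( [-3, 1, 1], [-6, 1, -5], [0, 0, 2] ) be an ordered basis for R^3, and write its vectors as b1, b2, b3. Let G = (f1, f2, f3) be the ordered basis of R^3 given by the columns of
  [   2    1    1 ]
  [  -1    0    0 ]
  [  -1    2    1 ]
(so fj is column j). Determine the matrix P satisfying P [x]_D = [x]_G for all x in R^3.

[[-1, -1, 0], [1, -2, 2], [-2, -2, -2]]

Column j of P is [bj]_G, since P maps D-coordinates to G-coordinates.
Expressing b1 in G: b1 = -f1 + f2 - 2f3, so column 1 of P is [-1, 1, -2].
Doing the same for each bj gives P = [[-1, -1, 0], [1, -2, 2], [-2, -2, -2]].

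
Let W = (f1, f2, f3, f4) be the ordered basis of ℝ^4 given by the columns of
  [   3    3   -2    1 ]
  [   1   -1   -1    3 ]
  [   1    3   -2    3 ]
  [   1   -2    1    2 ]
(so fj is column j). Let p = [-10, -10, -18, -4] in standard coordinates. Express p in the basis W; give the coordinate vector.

[0, -2, 0, -4]

[p]_W is the unique c with M c = p, where M has columns f1, ..., f4.
Gaussian elimination on [M | p] yields c = (0, -2, 0, -4).
Check: 0·f1 - 2f2 + 0·f3 - 4f4 = [-10, -10, -18, -4].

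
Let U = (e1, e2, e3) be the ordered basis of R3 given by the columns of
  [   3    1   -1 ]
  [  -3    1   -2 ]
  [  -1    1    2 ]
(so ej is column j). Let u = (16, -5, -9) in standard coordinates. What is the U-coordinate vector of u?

(4, 1, -3)

[u]_U is the unique c with M c = u, where M has columns e1, ..., e3.
Row-reducing the augmented matrix [M | u] gives c = (4, 1, -3).
Check: 4e1 + e2 - 3e3 = (16, -5, -9).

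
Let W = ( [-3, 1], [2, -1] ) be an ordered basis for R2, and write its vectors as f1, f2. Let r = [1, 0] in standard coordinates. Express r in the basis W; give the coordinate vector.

[-1, -1]

[r]_W is the unique c with M c = r, where M has columns f1, f2.
System: -3c_1 + 2c_2 = 1, c_1 - c_2 = 0; solving gives c_1 = -1, c_2 = -1.
Check: -f1 - f2 = [1, 0].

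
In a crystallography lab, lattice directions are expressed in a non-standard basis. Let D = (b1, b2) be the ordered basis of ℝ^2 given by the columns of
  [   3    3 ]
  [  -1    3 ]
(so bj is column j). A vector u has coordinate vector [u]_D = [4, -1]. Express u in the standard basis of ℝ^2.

By definition u = 4b1 - b2.
Summing componentwise gives [9, -7].

[9, -7]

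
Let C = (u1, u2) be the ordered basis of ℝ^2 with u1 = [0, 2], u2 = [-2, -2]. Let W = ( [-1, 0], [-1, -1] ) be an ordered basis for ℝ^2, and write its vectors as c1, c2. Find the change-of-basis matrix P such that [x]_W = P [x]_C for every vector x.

[[2, 0], [-2, 2]]

Column j of P is [uj]_W, since P maps C-coordinates to W-coordinates.
Expressing u1 in W: u1 = 2c1 - 2c2, so column 1 of P is [2, -2].
Doing the same for each uj gives P = [[2, 0], [-2, 2]].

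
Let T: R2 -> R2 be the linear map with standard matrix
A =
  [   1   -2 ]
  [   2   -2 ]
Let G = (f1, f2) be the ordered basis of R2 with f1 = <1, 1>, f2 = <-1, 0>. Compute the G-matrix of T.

With P the matrix whose columns are f1, f2, [T]_G = P^(-1) A P.
Column by column: T(f1) = A f1 = <-1, 0>; its G-coordinates <0, 1> give column 1.
Continuing for each basis vector yields [T]_G = [[0, -2], [1, -1]].

[[0, -2], [1, -1]]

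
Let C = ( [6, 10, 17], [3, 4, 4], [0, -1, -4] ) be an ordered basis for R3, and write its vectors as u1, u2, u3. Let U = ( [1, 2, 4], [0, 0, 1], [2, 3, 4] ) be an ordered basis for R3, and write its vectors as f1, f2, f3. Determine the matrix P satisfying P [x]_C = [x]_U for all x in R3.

[[2, -1, -2], [1, 0, 0], [2, 2, 1]]

Let M have columns uj and N have columns fj. Then for every x, N [x]_U = x = M [x]_C, so P = N^(-1) M.
Since det N = 1, N^(-1) has integer entries; multiplying gives P = [[2, -1, -2], [1, 0, 0], [2, 2, 1]].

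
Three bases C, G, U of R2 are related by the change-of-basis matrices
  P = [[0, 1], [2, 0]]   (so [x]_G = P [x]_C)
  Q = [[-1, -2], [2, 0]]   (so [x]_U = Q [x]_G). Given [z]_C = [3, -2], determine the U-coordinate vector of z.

Composing the changes, [z]_U = Q P [z]_C.
Q P = [[-4, -1], [0, 2]]; applying this to [3, -2] gives [-10, -4].

[-10, -4]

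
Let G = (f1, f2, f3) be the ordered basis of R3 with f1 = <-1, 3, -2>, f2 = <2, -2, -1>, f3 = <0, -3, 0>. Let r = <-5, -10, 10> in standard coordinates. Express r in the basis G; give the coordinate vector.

<-3, -4, 3>

Write r = c_1 f1 + ... + c_3 f3 and solve for the c_i.
Gaussian elimination on [M | r] yields c = (-3, -4, 3).
Check: -3f1 - 4f2 + 3f3 = <-5, -10, 10>.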